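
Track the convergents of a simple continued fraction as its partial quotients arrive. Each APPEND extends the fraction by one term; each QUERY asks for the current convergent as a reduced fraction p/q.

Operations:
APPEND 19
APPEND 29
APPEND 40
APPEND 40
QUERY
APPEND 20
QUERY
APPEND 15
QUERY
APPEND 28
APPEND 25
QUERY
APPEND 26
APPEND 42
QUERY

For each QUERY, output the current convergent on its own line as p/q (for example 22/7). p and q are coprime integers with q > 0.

884512/46469
17712339/930541
266569597/14004584
187308095972/9840476909
205041978661706/10772149735043

APPEND 19: p_0 = 19·1 + 0 = 19, q_0 = 19·0 + 1 = 1 → 19/1
APPEND 29: p_1 = 29·19 + 1 = 552, q_1 = 29·1 + 0 = 29 → 552/29
APPEND 40: p_2 = 40·552 + 19 = 22099, q_2 = 40·29 + 1 = 1161 → 22099/1161
APPEND 40: p_3 = 40·22099 + 552 = 884512, q_3 = 40·1161 + 29 = 46469 → 884512/46469
APPEND 20: p_4 = 20·884512 + 22099 = 17712339, q_4 = 20·46469 + 1161 = 930541 → 17712339/930541
APPEND 15: p_5 = 15·17712339 + 884512 = 266569597, q_5 = 15·930541 + 46469 = 14004584 → 266569597/14004584
APPEND 28: p_6 = 28·266569597 + 17712339 = 7481661055, q_6 = 28·14004584 + 930541 = 393058893 → 7481661055/393058893
APPEND 25: p_7 = 25·7481661055 + 266569597 = 187308095972, q_7 = 25·393058893 + 14004584 = 9840476909 → 187308095972/9840476909
APPEND 26: p_8 = 26·187308095972 + 7481661055 = 4877492156327, q_8 = 26·9840476909 + 393058893 = 256245458527 → 4877492156327/256245458527
APPEND 42: p_9 = 42·4877492156327 + 187308095972 = 205041978661706, q_9 = 42·256245458527 + 9840476909 = 10772149735043 → 205041978661706/10772149735043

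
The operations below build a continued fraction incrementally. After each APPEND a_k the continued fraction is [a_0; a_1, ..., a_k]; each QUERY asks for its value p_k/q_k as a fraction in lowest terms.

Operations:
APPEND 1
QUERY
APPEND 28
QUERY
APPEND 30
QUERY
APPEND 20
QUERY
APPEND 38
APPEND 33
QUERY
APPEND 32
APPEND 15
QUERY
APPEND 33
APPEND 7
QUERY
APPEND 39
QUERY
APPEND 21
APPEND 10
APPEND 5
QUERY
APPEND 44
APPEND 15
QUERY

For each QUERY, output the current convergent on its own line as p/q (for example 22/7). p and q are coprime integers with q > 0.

APPEND 1: p_0 = 1·1 + 0 = 1, q_0 = 1·0 + 1 = 1 → 1/1
APPEND 28: p_1 = 28·1 + 1 = 29, q_1 = 28·1 + 0 = 28 → 29/28
APPEND 30: p_2 = 30·29 + 1 = 871, q_2 = 30·28 + 1 = 841 → 871/841
APPEND 20: p_3 = 20·871 + 29 = 17449, q_3 = 20·841 + 28 = 16848 → 17449/16848
APPEND 38: p_4 = 38·17449 + 871 = 663933, q_4 = 38·16848 + 841 = 641065 → 663933/641065
APPEND 33: p_5 = 33·663933 + 17449 = 21927238, q_5 = 33·641065 + 16848 = 21171993 → 21927238/21171993
APPEND 32: p_6 = 32·21927238 + 663933 = 702335549, q_6 = 32·21171993 + 641065 = 678144841 → 702335549/678144841
APPEND 15: p_7 = 15·702335549 + 21927238 = 10556960473, q_7 = 15·678144841 + 21171993 = 10193344608 → 10556960473/10193344608
APPEND 33: p_8 = 33·10556960473 + 702335549 = 349082031158, q_8 = 33·10193344608 + 678144841 = 337058516905 → 349082031158/337058516905
APPEND 7: p_9 = 7·349082031158 + 10556960473 = 2454131178579, q_9 = 7·337058516905 + 10193344608 = 2369602962943 → 2454131178579/2369602962943
APPEND 39: p_10 = 39·2454131178579 + 349082031158 = 96060197995739, q_10 = 39·2369602962943 + 337058516905 = 92751574071682 → 96060197995739/92751574071682
APPEND 21: p_11 = 21·96060197995739 + 2454131178579 = 2019718289089098, q_11 = 21·92751574071682 + 2369602962943 = 1950152658468265 → 2019718289089098/1950152658468265
APPEND 10: p_12 = 10·2019718289089098 + 96060197995739 = 20293243088886719, q_12 = 10·1950152658468265 + 92751574071682 = 19594278158754332 → 20293243088886719/19594278158754332
APPEND 5: p_13 = 5·20293243088886719 + 2019718289089098 = 103485933733522693, q_13 = 5·19594278158754332 + 1950152658468265 = 99921543452239925 → 103485933733522693/99921543452239925
APPEND 44: p_14 = 44·103485933733522693 + 20293243088886719 = 4573674327363885211, q_14 = 44·99921543452239925 + 19594278158754332 = 4416142190057311032 → 4573674327363885211/4416142190057311032
APPEND 15: p_15 = 15·4573674327363885211 + 103485933733522693 = 68708600844191800858, q_15 = 15·4416142190057311032 + 99921543452239925 = 66342054394311905405 → 68708600844191800858/66342054394311905405

1/1
29/28
871/841
17449/16848
21927238/21171993
10556960473/10193344608
2454131178579/2369602962943
96060197995739/92751574071682
103485933733522693/99921543452239925
68708600844191800858/66342054394311905405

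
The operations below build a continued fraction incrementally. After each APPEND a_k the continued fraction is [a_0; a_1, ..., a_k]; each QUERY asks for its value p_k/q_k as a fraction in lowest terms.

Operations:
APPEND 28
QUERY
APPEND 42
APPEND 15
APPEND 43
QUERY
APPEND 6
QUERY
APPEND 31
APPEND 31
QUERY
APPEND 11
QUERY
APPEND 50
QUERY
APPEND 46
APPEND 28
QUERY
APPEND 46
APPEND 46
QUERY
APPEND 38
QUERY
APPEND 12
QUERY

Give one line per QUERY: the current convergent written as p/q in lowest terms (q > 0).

APPEND 28: p_0 = 28·1 + 0 = 28, q_0 = 28·0 + 1 = 1 → 28/1
APPEND 42: p_1 = 42·28 + 1 = 1177, q_1 = 42·1 + 0 = 42 → 1177/42
APPEND 15: p_2 = 15·1177 + 28 = 17683, q_2 = 15·42 + 1 = 631 → 17683/631
APPEND 43: p_3 = 43·17683 + 1177 = 761546, q_3 = 43·631 + 42 = 27175 → 761546/27175
APPEND 6: p_4 = 6·761546 + 17683 = 4586959, q_4 = 6·27175 + 631 = 163681 → 4586959/163681
APPEND 31: p_5 = 31·4586959 + 761546 = 142957275, q_5 = 31·163681 + 27175 = 5101286 → 142957275/5101286
APPEND 31: p_6 = 31·142957275 + 4586959 = 4436262484, q_6 = 31·5101286 + 163681 = 158303547 → 4436262484/158303547
APPEND 11: p_7 = 11·4436262484 + 142957275 = 48941844599, q_7 = 11·158303547 + 5101286 = 1746440303 → 48941844599/1746440303
APPEND 50: p_8 = 50·48941844599 + 4436262484 = 2451528492434, q_8 = 50·1746440303 + 158303547 = 87480318697 → 2451528492434/87480318697
APPEND 46: p_9 = 46·2451528492434 + 48941844599 = 112819252496563, q_9 = 46·87480318697 + 1746440303 = 4025841100365 → 112819252496563/4025841100365
APPEND 28: p_10 = 28·112819252496563 + 2451528492434 = 3161390598396198, q_10 = 28·4025841100365 + 87480318697 = 112811031128917 → 3161390598396198/112811031128917
APPEND 46: p_11 = 46·3161390598396198 + 112819252496563 = 145536786778721671, q_11 = 46·112811031128917 + 4025841100365 = 5193333273030547 → 145536786778721671/5193333273030547
APPEND 46: p_12 = 46·145536786778721671 + 3161390598396198 = 6697853582419593064, q_12 = 46·5193333273030547 + 112811031128917 = 239006141590534079 → 6697853582419593064/239006141590534079
APPEND 38: p_13 = 38·6697853582419593064 + 145536786778721671 = 254663972918723258103, q_13 = 38·239006141590534079 + 5193333273030547 = 9087426713713325549 → 254663972918723258103/9087426713713325549
APPEND 12: p_14 = 12·254663972918723258103 + 6697853582419593064 = 3062665528607098690300, q_14 = 12·9087426713713325549 + 239006141590534079 = 109288126706150440667 → 3062665528607098690300/109288126706150440667

28/1
761546/27175
4586959/163681
4436262484/158303547
48941844599/1746440303
2451528492434/87480318697
3161390598396198/112811031128917
6697853582419593064/239006141590534079
254663972918723258103/9087426713713325549
3062665528607098690300/109288126706150440667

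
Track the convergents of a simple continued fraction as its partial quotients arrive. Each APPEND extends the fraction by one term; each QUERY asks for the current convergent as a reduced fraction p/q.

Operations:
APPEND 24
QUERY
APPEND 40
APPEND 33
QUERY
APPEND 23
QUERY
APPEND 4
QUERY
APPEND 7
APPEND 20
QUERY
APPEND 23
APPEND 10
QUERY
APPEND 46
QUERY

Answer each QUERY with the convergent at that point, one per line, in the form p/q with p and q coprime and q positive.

APPEND 24: p_0 = 24·1 + 0 = 24, q_0 = 24·0 + 1 = 1 → 24/1
APPEND 40: p_1 = 40·24 + 1 = 961, q_1 = 40·1 + 0 = 40 → 961/40
APPEND 33: p_2 = 33·961 + 24 = 31737, q_2 = 33·40 + 1 = 1321 → 31737/1321
APPEND 23: p_3 = 23·31737 + 961 = 730912, q_3 = 23·1321 + 40 = 30423 → 730912/30423
APPEND 4: p_4 = 4·730912 + 31737 = 2955385, q_4 = 4·30423 + 1321 = 123013 → 2955385/123013
APPEND 7: p_5 = 7·2955385 + 730912 = 21418607, q_5 = 7·123013 + 30423 = 891514 → 21418607/891514
APPEND 20: p_6 = 20·21418607 + 2955385 = 431327525, q_6 = 20·891514 + 123013 = 17953293 → 431327525/17953293
APPEND 23: p_7 = 23·431327525 + 21418607 = 9941951682, q_7 = 23·17953293 + 891514 = 413817253 → 9941951682/413817253
APPEND 10: p_8 = 10·9941951682 + 431327525 = 99850844345, q_8 = 10·413817253 + 17953293 = 4156125823 → 99850844345/4156125823
APPEND 46: p_9 = 46·99850844345 + 9941951682 = 4603080791552, q_9 = 46·4156125823 + 413817253 = 191595605111 → 4603080791552/191595605111

24/1
31737/1321
730912/30423
2955385/123013
431327525/17953293
99850844345/4156125823
4603080791552/191595605111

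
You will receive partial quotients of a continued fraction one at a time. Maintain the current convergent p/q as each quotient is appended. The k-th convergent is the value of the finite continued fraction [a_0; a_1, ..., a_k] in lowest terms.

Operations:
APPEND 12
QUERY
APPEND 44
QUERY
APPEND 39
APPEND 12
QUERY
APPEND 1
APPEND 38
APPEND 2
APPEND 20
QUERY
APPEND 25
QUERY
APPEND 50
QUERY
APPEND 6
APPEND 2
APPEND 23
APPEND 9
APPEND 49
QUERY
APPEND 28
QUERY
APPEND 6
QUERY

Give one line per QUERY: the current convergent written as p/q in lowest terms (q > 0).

APPEND 12: p_0 = 12·1 + 0 = 12, q_0 = 12·0 + 1 = 1 → 12/1
APPEND 44: p_1 = 44·12 + 1 = 529, q_1 = 44·1 + 0 = 44 → 529/44
APPEND 39: p_2 = 39·529 + 12 = 20643, q_2 = 39·44 + 1 = 1717 → 20643/1717
APPEND 12: p_3 = 12·20643 + 529 = 248245, q_3 = 12·1717 + 44 = 20648 → 248245/20648
APPEND 1: p_4 = 1·248245 + 20643 = 268888, q_4 = 1·20648 + 1717 = 22365 → 268888/22365
APPEND 38: p_5 = 38·268888 + 248245 = 10465989, q_5 = 38·22365 + 20648 = 870518 → 10465989/870518
APPEND 2: p_6 = 2·10465989 + 268888 = 21200866, q_6 = 2·870518 + 22365 = 1763401 → 21200866/1763401
APPEND 20: p_7 = 20·21200866 + 10465989 = 434483309, q_7 = 20·1763401 + 870518 = 36138538 → 434483309/36138538
APPEND 25: p_8 = 25·434483309 + 21200866 = 10883283591, q_8 = 25·36138538 + 1763401 = 905226851 → 10883283591/905226851
APPEND 50: p_9 = 50·10883283591 + 434483309 = 544598662859, q_9 = 50·905226851 + 36138538 = 45297481088 → 544598662859/45297481088
APPEND 6: p_10 = 6·544598662859 + 10883283591 = 3278475260745, q_10 = 6·45297481088 + 905226851 = 272690113379 → 3278475260745/272690113379
APPEND 2: p_11 = 2·3278475260745 + 544598662859 = 7101549184349, q_11 = 2·272690113379 + 45297481088 = 590677707846 → 7101549184349/590677707846
APPEND 23: p_12 = 23·7101549184349 + 3278475260745 = 166614106500772, q_12 = 23·590677707846 + 272690113379 = 13858277393837 → 166614106500772/13858277393837
APPEND 9: p_13 = 9·166614106500772 + 7101549184349 = 1506628507691297, q_13 = 9·13858277393837 + 590677707846 = 125315174252379 → 1506628507691297/125315174252379
APPEND 49: p_14 = 49·1506628507691297 + 166614106500772 = 73991410983374325, q_14 = 49·125315174252379 + 13858277393837 = 6154301815760408 → 73991410983374325/6154301815760408
APPEND 28: p_15 = 28·73991410983374325 + 1506628507691297 = 2073266136042172397, q_15 = 28·6154301815760408 + 125315174252379 = 172445766015543803 → 2073266136042172397/172445766015543803
APPEND 6: p_16 = 6·2073266136042172397 + 73991410983374325 = 12513588227236408707, q_16 = 6·172445766015543803 + 6154301815760408 = 1040828897909023226 → 12513588227236408707/1040828897909023226

12/1
529/44
248245/20648
434483309/36138538
10883283591/905226851
544598662859/45297481088
73991410983374325/6154301815760408
2073266136042172397/172445766015543803
12513588227236408707/1040828897909023226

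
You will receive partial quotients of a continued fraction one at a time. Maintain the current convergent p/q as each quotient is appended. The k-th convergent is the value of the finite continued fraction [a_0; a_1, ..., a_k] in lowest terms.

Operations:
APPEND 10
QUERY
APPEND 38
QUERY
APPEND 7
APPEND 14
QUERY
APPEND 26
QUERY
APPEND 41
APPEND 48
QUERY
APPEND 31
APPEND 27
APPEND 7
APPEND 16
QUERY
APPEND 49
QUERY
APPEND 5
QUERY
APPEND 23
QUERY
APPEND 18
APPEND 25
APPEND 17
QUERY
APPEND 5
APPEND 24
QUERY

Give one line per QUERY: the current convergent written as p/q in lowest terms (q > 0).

10/1
381/38
37859/3776
987011/98443
1945241891/194015515
185291805390060/18480727365763
9090777251553067/906700518002752
45639178063155395/4551983317379523
1058791872704127152/105602316817731781
8156257831586121361390/813492949637472413783
998394944358908050258438/99578417573359718579087

APPEND 10: p_0 = 10·1 + 0 = 10, q_0 = 10·0 + 1 = 1 → 10/1
APPEND 38: p_1 = 38·10 + 1 = 381, q_1 = 38·1 + 0 = 38 → 381/38
APPEND 7: p_2 = 7·381 + 10 = 2677, q_2 = 7·38 + 1 = 267 → 2677/267
APPEND 14: p_3 = 14·2677 + 381 = 37859, q_3 = 14·267 + 38 = 3776 → 37859/3776
APPEND 26: p_4 = 26·37859 + 2677 = 987011, q_4 = 26·3776 + 267 = 98443 → 987011/98443
APPEND 41: p_5 = 41·987011 + 37859 = 40505310, q_5 = 41·98443 + 3776 = 4039939 → 40505310/4039939
APPEND 48: p_6 = 48·40505310 + 987011 = 1945241891, q_6 = 48·4039939 + 98443 = 194015515 → 1945241891/194015515
APPEND 31: p_7 = 31·1945241891 + 40505310 = 60343003931, q_7 = 31·194015515 + 4039939 = 6018520904 → 60343003931/6018520904
APPEND 27: p_8 = 27·60343003931 + 1945241891 = 1631206348028, q_8 = 27·6018520904 + 194015515 = 162694079923 → 1631206348028/162694079923
APPEND 7: p_9 = 7·1631206348028 + 60343003931 = 11478787440127, q_9 = 7·162694079923 + 6018520904 = 1144877080365 → 11478787440127/1144877080365
APPEND 16: p_10 = 16·11478787440127 + 1631206348028 = 185291805390060, q_10 = 16·1144877080365 + 162694079923 = 18480727365763 → 185291805390060/18480727365763
APPEND 49: p_11 = 49·185291805390060 + 11478787440127 = 9090777251553067, q_11 = 49·18480727365763 + 1144877080365 = 906700518002752 → 9090777251553067/906700518002752
APPEND 5: p_12 = 5·9090777251553067 + 185291805390060 = 45639178063155395, q_12 = 5·906700518002752 + 18480727365763 = 4551983317379523 → 45639178063155395/4551983317379523
APPEND 23: p_13 = 23·45639178063155395 + 9090777251553067 = 1058791872704127152, q_13 = 23·4551983317379523 + 906700518002752 = 105602316817731781 → 1058791872704127152/105602316817731781
APPEND 18: p_14 = 18·1058791872704127152 + 45639178063155395 = 19103892886737444131, q_14 = 18·105602316817731781 + 4551983317379523 = 1905393686036551581 → 19103892886737444131/1905393686036551581
APPEND 25: p_15 = 25·19103892886737444131 + 1058791872704127152 = 478656114041140230427, q_15 = 25·1905393686036551581 + 105602316817731781 = 47740444467731521306 → 478656114041140230427/47740444467731521306
APPEND 17: p_16 = 17·478656114041140230427 + 19103892886737444131 = 8156257831586121361390, q_16 = 17·47740444467731521306 + 1905393686036551581 = 813492949637472413783 → 8156257831586121361390/813492949637472413783
APPEND 5: p_17 = 5·8156257831586121361390 + 478656114041140230427 = 41259945271971747037377, q_17 = 5·813492949637472413783 + 47740444467731521306 = 4115205192655093590221 → 41259945271971747037377/4115205192655093590221
APPEND 24: p_18 = 24·41259945271971747037377 + 8156257831586121361390 = 998394944358908050258438, q_18 = 24·4115205192655093590221 + 813492949637472413783 = 99578417573359718579087 → 998394944358908050258438/99578417573359718579087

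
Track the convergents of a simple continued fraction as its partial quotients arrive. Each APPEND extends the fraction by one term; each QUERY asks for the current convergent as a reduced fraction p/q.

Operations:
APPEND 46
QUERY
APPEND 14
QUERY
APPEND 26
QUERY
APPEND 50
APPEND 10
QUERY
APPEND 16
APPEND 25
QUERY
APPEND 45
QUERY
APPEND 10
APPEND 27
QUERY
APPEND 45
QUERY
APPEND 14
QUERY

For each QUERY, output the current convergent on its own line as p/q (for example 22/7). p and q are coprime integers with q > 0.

APPEND 46: p_0 = 46·1 + 0 = 46, q_0 = 46·0 + 1 = 1 → 46/1
APPEND 14: p_1 = 14·46 + 1 = 645, q_1 = 14·1 + 0 = 14 → 645/14
APPEND 26: p_2 = 26·645 + 46 = 16816, q_2 = 26·14 + 1 = 365 → 16816/365
APPEND 50: p_3 = 50·16816 + 645 = 841445, q_3 = 50·365 + 14 = 18264 → 841445/18264
APPEND 10: p_4 = 10·841445 + 16816 = 8431266, q_4 = 10·18264 + 365 = 183005 → 8431266/183005
APPEND 16: p_5 = 16·8431266 + 841445 = 135741701, q_5 = 16·183005 + 18264 = 2946344 → 135741701/2946344
APPEND 25: p_6 = 25·135741701 + 8431266 = 3401973791, q_6 = 25·2946344 + 183005 = 73841605 → 3401973791/73841605
APPEND 45: p_7 = 45·3401973791 + 135741701 = 153224562296, q_7 = 45·73841605 + 2946344 = 3325818569 → 153224562296/3325818569
APPEND 10: p_8 = 10·153224562296 + 3401973791 = 1535647596751, q_8 = 10·3325818569 + 73841605 = 33332027295 → 1535647596751/33332027295
APPEND 27: p_9 = 27·1535647596751 + 153224562296 = 41615709674573, q_9 = 27·33332027295 + 3325818569 = 903290555534 → 41615709674573/903290555534
APPEND 45: p_10 = 45·41615709674573 + 1535647596751 = 1874242582952536, q_10 = 45·903290555534 + 33332027295 = 40681407026325 → 1874242582952536/40681407026325
APPEND 14: p_11 = 14·1874242582952536 + 41615709674573 = 26281011871010077, q_11 = 14·40681407026325 + 903290555534 = 570442988924084 → 26281011871010077/570442988924084

46/1
645/14
16816/365
8431266/183005
3401973791/73841605
153224562296/3325818569
41615709674573/903290555534
1874242582952536/40681407026325
26281011871010077/570442988924084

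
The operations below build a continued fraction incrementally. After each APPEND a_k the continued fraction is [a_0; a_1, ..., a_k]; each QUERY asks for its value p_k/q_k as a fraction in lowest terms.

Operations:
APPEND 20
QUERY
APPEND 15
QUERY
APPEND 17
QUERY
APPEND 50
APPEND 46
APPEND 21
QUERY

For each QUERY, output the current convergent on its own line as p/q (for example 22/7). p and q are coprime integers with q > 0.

APPEND 20: p_0 = 20·1 + 0 = 20, q_0 = 20·0 + 1 = 1 → 20/1
APPEND 15: p_1 = 15·20 + 1 = 301, q_1 = 15·1 + 0 = 15 → 301/15
APPEND 17: p_2 = 17·301 + 20 = 5137, q_2 = 17·15 + 1 = 256 → 5137/256
APPEND 50: p_3 = 50·5137 + 301 = 257151, q_3 = 50·256 + 15 = 12815 → 257151/12815
APPEND 46: p_4 = 46·257151 + 5137 = 11834083, q_4 = 46·12815 + 256 = 589746 → 11834083/589746
APPEND 21: p_5 = 21·11834083 + 257151 = 248772894, q_5 = 21·589746 + 12815 = 12397481 → 248772894/12397481

20/1
301/15
5137/256
248772894/12397481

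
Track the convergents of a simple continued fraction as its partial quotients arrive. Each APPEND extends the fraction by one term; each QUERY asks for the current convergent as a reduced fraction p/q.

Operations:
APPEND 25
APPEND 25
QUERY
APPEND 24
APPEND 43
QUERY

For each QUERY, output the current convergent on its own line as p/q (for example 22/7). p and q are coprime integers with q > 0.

626/25
647733/25868

APPEND 25: p_0 = 25·1 + 0 = 25, q_0 = 25·0 + 1 = 1 → 25/1
APPEND 25: p_1 = 25·25 + 1 = 626, q_1 = 25·1 + 0 = 25 → 626/25
APPEND 24: p_2 = 24·626 + 25 = 15049, q_2 = 24·25 + 1 = 601 → 15049/601
APPEND 43: p_3 = 43·15049 + 626 = 647733, q_3 = 43·601 + 25 = 25868 → 647733/25868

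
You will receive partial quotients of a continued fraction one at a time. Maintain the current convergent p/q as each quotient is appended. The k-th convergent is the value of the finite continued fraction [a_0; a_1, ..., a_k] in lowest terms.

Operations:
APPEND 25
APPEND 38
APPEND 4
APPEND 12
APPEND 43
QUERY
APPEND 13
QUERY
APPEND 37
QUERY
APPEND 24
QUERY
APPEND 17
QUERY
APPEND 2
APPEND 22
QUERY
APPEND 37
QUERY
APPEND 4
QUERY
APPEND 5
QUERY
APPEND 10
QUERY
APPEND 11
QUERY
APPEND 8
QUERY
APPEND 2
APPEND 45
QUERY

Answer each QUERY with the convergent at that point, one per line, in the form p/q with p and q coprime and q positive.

2020486/80735
26313217/1051429
975609515/38983608
23440941577/936658021
399471616324/15962169965
18491923449274/738904124887
685023551797363/27372313618770
2758586130638726/110228158599967
14477954204990993/578513106618605
147538128180548656/5895359224786017
1637397364191026209/65427464579264792
13246717041708758328/529315075858904353
1279134132184093187253/51111907809227211763

APPEND 25: p_0 = 25·1 + 0 = 25, q_0 = 25·0 + 1 = 1 → 25/1
APPEND 38: p_1 = 38·25 + 1 = 951, q_1 = 38·1 + 0 = 38 → 951/38
APPEND 4: p_2 = 4·951 + 25 = 3829, q_2 = 4·38 + 1 = 153 → 3829/153
APPEND 12: p_3 = 12·3829 + 951 = 46899, q_3 = 12·153 + 38 = 1874 → 46899/1874
APPEND 43: p_4 = 43·46899 + 3829 = 2020486, q_4 = 43·1874 + 153 = 80735 → 2020486/80735
APPEND 13: p_5 = 13·2020486 + 46899 = 26313217, q_5 = 13·80735 + 1874 = 1051429 → 26313217/1051429
APPEND 37: p_6 = 37·26313217 + 2020486 = 975609515, q_6 = 37·1051429 + 80735 = 38983608 → 975609515/38983608
APPEND 24: p_7 = 24·975609515 + 26313217 = 23440941577, q_7 = 24·38983608 + 1051429 = 936658021 → 23440941577/936658021
APPEND 17: p_8 = 17·23440941577 + 975609515 = 399471616324, q_8 = 17·936658021 + 38983608 = 15962169965 → 399471616324/15962169965
APPEND 2: p_9 = 2·399471616324 + 23440941577 = 822384174225, q_9 = 2·15962169965 + 936658021 = 32860997951 → 822384174225/32860997951
APPEND 22: p_10 = 22·822384174225 + 399471616324 = 18491923449274, q_10 = 22·32860997951 + 15962169965 = 738904124887 → 18491923449274/738904124887
APPEND 37: p_11 = 37·18491923449274 + 822384174225 = 685023551797363, q_11 = 37·738904124887 + 32860997951 = 27372313618770 → 685023551797363/27372313618770
APPEND 4: p_12 = 4·685023551797363 + 18491923449274 = 2758586130638726, q_12 = 4·27372313618770 + 738904124887 = 110228158599967 → 2758586130638726/110228158599967
APPEND 5: p_13 = 5·2758586130638726 + 685023551797363 = 14477954204990993, q_13 = 5·110228158599967 + 27372313618770 = 578513106618605 → 14477954204990993/578513106618605
APPEND 10: p_14 = 10·14477954204990993 + 2758586130638726 = 147538128180548656, q_14 = 10·578513106618605 + 110228158599967 = 5895359224786017 → 147538128180548656/5895359224786017
APPEND 11: p_15 = 11·147538128180548656 + 14477954204990993 = 1637397364191026209, q_15 = 11·5895359224786017 + 578513106618605 = 65427464579264792 → 1637397364191026209/65427464579264792
APPEND 8: p_16 = 8·1637397364191026209 + 147538128180548656 = 13246717041708758328, q_16 = 8·65427464579264792 + 5895359224786017 = 529315075858904353 → 13246717041708758328/529315075858904353
APPEND 2: p_17 = 2·13246717041708758328 + 1637397364191026209 = 28130831447608542865, q_17 = 2·529315075858904353 + 65427464579264792 = 1124057616297073498 → 28130831447608542865/1124057616297073498
APPEND 45: p_18 = 45·28130831447608542865 + 13246717041708758328 = 1279134132184093187253, q_18 = 45·1124057616297073498 + 529315075858904353 = 51111907809227211763 → 1279134132184093187253/51111907809227211763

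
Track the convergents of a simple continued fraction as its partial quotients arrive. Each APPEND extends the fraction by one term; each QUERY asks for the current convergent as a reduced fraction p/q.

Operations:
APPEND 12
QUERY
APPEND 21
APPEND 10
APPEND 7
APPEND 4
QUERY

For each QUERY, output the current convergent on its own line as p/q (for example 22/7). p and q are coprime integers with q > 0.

APPEND 12: p_0 = 12·1 + 0 = 12, q_0 = 12·0 + 1 = 1 → 12/1
APPEND 21: p_1 = 21·12 + 1 = 253, q_1 = 21·1 + 0 = 21 → 253/21
APPEND 10: p_2 = 10·253 + 12 = 2542, q_2 = 10·21 + 1 = 211 → 2542/211
APPEND 7: p_3 = 7·2542 + 253 = 18047, q_3 = 7·211 + 21 = 1498 → 18047/1498
APPEND 4: p_4 = 4·18047 + 2542 = 74730, q_4 = 4·1498 + 211 = 6203 → 74730/6203

12/1
74730/6203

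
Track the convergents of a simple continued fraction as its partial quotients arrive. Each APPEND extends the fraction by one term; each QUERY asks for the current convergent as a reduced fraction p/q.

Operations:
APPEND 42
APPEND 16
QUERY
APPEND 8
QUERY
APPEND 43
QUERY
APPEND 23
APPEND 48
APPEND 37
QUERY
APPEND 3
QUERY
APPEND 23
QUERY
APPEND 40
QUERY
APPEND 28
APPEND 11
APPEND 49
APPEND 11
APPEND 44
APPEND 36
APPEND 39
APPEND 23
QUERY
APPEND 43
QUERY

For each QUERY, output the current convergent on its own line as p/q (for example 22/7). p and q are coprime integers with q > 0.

673/16
5426/129
233991/5563
9581745830/227800437
29004057993/689554618
676675079669/16087556651
27096007244753/644191820658
6470723022122472419671733/153837678257998614069032
278522112665913418046290961/6621701316769149952043941

APPEND 42: p_0 = 42·1 + 0 = 42, q_0 = 42·0 + 1 = 1 → 42/1
APPEND 16: p_1 = 16·42 + 1 = 673, q_1 = 16·1 + 0 = 16 → 673/16
APPEND 8: p_2 = 8·673 + 42 = 5426, q_2 = 8·16 + 1 = 129 → 5426/129
APPEND 43: p_3 = 43·5426 + 673 = 233991, q_3 = 43·129 + 16 = 5563 → 233991/5563
APPEND 23: p_4 = 23·233991 + 5426 = 5387219, q_4 = 23·5563 + 129 = 128078 → 5387219/128078
APPEND 48: p_5 = 48·5387219 + 233991 = 258820503, q_5 = 48·128078 + 5563 = 6153307 → 258820503/6153307
APPEND 37: p_6 = 37·258820503 + 5387219 = 9581745830, q_6 = 37·6153307 + 128078 = 227800437 → 9581745830/227800437
APPEND 3: p_7 = 3·9581745830 + 258820503 = 29004057993, q_7 = 3·227800437 + 6153307 = 689554618 → 29004057993/689554618
APPEND 23: p_8 = 23·29004057993 + 9581745830 = 676675079669, q_8 = 23·689554618 + 227800437 = 16087556651 → 676675079669/16087556651
APPEND 40: p_9 = 40·676675079669 + 29004057993 = 27096007244753, q_9 = 40·16087556651 + 689554618 = 644191820658 → 27096007244753/644191820658
APPEND 28: p_10 = 28·27096007244753 + 676675079669 = 759364877932753, q_10 = 28·644191820658 + 16087556651 = 18053458535075 → 759364877932753/18053458535075
APPEND 11: p_11 = 11·759364877932753 + 27096007244753 = 8380109664505036, q_11 = 11·18053458535075 + 644191820658 = 199232235706483 → 8380109664505036/199232235706483
APPEND 49: p_12 = 49·8380109664505036 + 759364877932753 = 411384738438679517, q_12 = 49·199232235706483 + 18053458535075 = 9780433008152742 → 411384738438679517/9780433008152742
APPEND 11: p_13 = 11·411384738438679517 + 8380109664505036 = 4533612232489979723, q_13 = 11·9780433008152742 + 199232235706483 = 107783995325386645 → 4533612232489979723/107783995325386645
APPEND 44: p_14 = 44·4533612232489979723 + 411384738438679517 = 199890322967997787329, q_14 = 44·107783995325386645 + 9780433008152742 = 4752276227325165122 → 199890322967997787329/4752276227325165122
APPEND 36: p_15 = 36·199890322967997787329 + 4533612232489979723 = 7200585239080410323567, q_15 = 36·4752276227325165122 + 107783995325386645 = 171189728179031331037 → 7200585239080410323567/171189728179031331037
APPEND 39: p_16 = 39·7200585239080410323567 + 199890322967997787329 = 281022714647104000406442, q_16 = 39·171189728179031331037 + 4752276227325165122 = 6681151675209547075565 → 281022714647104000406442/6681151675209547075565
APPEND 23: p_17 = 23·281022714647104000406442 + 7200585239080410323567 = 6470723022122472419671733, q_17 = 23·6681151675209547075565 + 171189728179031331037 = 153837678257998614069032 → 6470723022122472419671733/153837678257998614069032
APPEND 43: p_18 = 43·6470723022122472419671733 + 281022714647104000406442 = 278522112665913418046290961, q_18 = 43·153837678257998614069032 + 6681151675209547075565 = 6621701316769149952043941 → 278522112665913418046290961/6621701316769149952043941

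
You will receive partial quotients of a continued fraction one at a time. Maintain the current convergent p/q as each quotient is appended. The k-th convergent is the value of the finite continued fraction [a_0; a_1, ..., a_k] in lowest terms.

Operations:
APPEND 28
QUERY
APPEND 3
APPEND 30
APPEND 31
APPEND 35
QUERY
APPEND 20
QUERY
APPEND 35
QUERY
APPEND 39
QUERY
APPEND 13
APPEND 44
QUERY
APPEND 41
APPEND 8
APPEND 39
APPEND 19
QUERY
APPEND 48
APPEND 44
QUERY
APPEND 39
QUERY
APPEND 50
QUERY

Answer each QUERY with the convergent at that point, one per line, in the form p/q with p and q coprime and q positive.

APPEND 28: p_0 = 28·1 + 0 = 28, q_0 = 28·0 + 1 = 1 → 28/1
APPEND 3: p_1 = 3·28 + 1 = 85, q_1 = 3·1 + 0 = 3 → 85/3
APPEND 30: p_2 = 30·85 + 28 = 2578, q_2 = 30·3 + 1 = 91 → 2578/91
APPEND 31: p_3 = 31·2578 + 85 = 80003, q_3 = 31·91 + 3 = 2824 → 80003/2824
APPEND 35: p_4 = 35·80003 + 2578 = 2802683, q_4 = 35·2824 + 91 = 98931 → 2802683/98931
APPEND 20: p_5 = 20·2802683 + 80003 = 56133663, q_5 = 20·98931 + 2824 = 1981444 → 56133663/1981444
APPEND 35: p_6 = 35·56133663 + 2802683 = 1967480888, q_6 = 35·1981444 + 98931 = 69449471 → 1967480888/69449471
APPEND 39: p_7 = 39·1967480888 + 56133663 = 76787888295, q_7 = 39·69449471 + 1981444 = 2710510813 → 76787888295/2710510813
APPEND 13: p_8 = 13·76787888295 + 1967480888 = 1000210028723, q_8 = 13·2710510813 + 69449471 = 35306090040 → 1000210028723/35306090040
APPEND 44: p_9 = 44·1000210028723 + 76787888295 = 44086029152107, q_9 = 44·35306090040 + 2710510813 = 1556178472573 → 44086029152107/1556178472573
APPEND 41: p_10 = 41·44086029152107 + 1000210028723 = 1808527405265110, q_10 = 41·1556178472573 + 35306090040 = 63838623465533 → 1808527405265110/63838623465533
APPEND 8: p_11 = 8·1808527405265110 + 44086029152107 = 14512305271272987, q_11 = 8·63838623465533 + 1556178472573 = 512265166196837 → 14512305271272987/512265166196837
APPEND 39: p_12 = 39·14512305271272987 + 1808527405265110 = 567788432984911603, q_12 = 39·512265166196837 + 63838623465533 = 20042180105142176 → 567788432984911603/20042180105142176
APPEND 19: p_13 = 19·567788432984911603 + 14512305271272987 = 10802492531984593444, q_13 = 19·20042180105142176 + 512265166196837 = 381313687163898181 → 10802492531984593444/381313687163898181
APPEND 48: p_14 = 48·10802492531984593444 + 567788432984911603 = 519087429968245396915, q_14 = 48·381313687163898181 + 20042180105142176 = 18323099163972254864 → 519087429968245396915/18323099163972254864
APPEND 44: p_15 = 44·519087429968245396915 + 10802492531984593444 = 22850649411134782057704, q_15 = 44·18323099163972254864 + 381313687163898181 = 806597676901943112197 → 22850649411134782057704/806597676901943112197
APPEND 39: p_16 = 39·22850649411134782057704 + 519087429968245396915 = 891694414464224745647371, q_16 = 39·806597676901943112197 + 18323099163972254864 = 31475632498339753630547 → 891694414464224745647371/31475632498339753630547
APPEND 50: p_17 = 50·891694414464224745647371 + 22850649411134782057704 = 44607571372622372064426254, q_17 = 50·31475632498339753630547 + 806597676901943112197 = 1574588222593889624639547 → 44607571372622372064426254/1574588222593889624639547

28/1
2802683/98931
56133663/1981444
1967480888/69449471
76787888295/2710510813
44086029152107/1556178472573
10802492531984593444/381313687163898181
22850649411134782057704/806597676901943112197
891694414464224745647371/31475632498339753630547
44607571372622372064426254/1574588222593889624639547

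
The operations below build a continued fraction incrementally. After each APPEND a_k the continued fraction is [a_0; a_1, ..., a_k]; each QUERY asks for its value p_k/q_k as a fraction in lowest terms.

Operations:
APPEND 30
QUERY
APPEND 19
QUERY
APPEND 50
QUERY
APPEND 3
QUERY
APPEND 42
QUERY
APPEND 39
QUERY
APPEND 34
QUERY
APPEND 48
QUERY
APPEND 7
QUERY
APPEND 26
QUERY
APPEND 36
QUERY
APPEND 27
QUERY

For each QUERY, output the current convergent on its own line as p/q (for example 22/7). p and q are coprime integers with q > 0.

30/1
571/19
28580/951
86311/2872
3653642/121575
142578349/4744297
4851317508/161427673
233005818733/7753272601
1635892048639/54434335880
42766199083347/1423046005481
1541219059049131/51284090533196
41655680793409884/1386093490401773

APPEND 30: p_0 = 30·1 + 0 = 30, q_0 = 30·0 + 1 = 1 → 30/1
APPEND 19: p_1 = 19·30 + 1 = 571, q_1 = 19·1 + 0 = 19 → 571/19
APPEND 50: p_2 = 50·571 + 30 = 28580, q_2 = 50·19 + 1 = 951 → 28580/951
APPEND 3: p_3 = 3·28580 + 571 = 86311, q_3 = 3·951 + 19 = 2872 → 86311/2872
APPEND 42: p_4 = 42·86311 + 28580 = 3653642, q_4 = 42·2872 + 951 = 121575 → 3653642/121575
APPEND 39: p_5 = 39·3653642 + 86311 = 142578349, q_5 = 39·121575 + 2872 = 4744297 → 142578349/4744297
APPEND 34: p_6 = 34·142578349 + 3653642 = 4851317508, q_6 = 34·4744297 + 121575 = 161427673 → 4851317508/161427673
APPEND 48: p_7 = 48·4851317508 + 142578349 = 233005818733, q_7 = 48·161427673 + 4744297 = 7753272601 → 233005818733/7753272601
APPEND 7: p_8 = 7·233005818733 + 4851317508 = 1635892048639, q_8 = 7·7753272601 + 161427673 = 54434335880 → 1635892048639/54434335880
APPEND 26: p_9 = 26·1635892048639 + 233005818733 = 42766199083347, q_9 = 26·54434335880 + 7753272601 = 1423046005481 → 42766199083347/1423046005481
APPEND 36: p_10 = 36·42766199083347 + 1635892048639 = 1541219059049131, q_10 = 36·1423046005481 + 54434335880 = 51284090533196 → 1541219059049131/51284090533196
APPEND 27: p_11 = 27·1541219059049131 + 42766199083347 = 41655680793409884, q_11 = 27·51284090533196 + 1423046005481 = 1386093490401773 → 41655680793409884/1386093490401773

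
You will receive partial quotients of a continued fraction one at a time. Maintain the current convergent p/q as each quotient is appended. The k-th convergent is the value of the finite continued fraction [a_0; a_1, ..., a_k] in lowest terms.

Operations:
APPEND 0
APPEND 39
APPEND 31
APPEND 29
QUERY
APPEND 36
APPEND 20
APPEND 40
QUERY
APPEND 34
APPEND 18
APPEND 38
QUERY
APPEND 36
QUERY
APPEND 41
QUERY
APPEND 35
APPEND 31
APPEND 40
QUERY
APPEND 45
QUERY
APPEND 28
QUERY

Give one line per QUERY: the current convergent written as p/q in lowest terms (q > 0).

APPEND 0: p_0 = 0·1 + 0 = 0, q_0 = 0·0 + 1 = 1 → 0/1
APPEND 39: p_1 = 39·0 + 1 = 1, q_1 = 39·1 + 0 = 39 → 1/39
APPEND 31: p_2 = 31·1 + 0 = 31, q_2 = 31·39 + 1 = 1210 → 31/1210
APPEND 29: p_3 = 29·31 + 1 = 900, q_3 = 29·1210 + 39 = 35129 → 900/35129
APPEND 36: p_4 = 36·900 + 31 = 32431, q_4 = 36·35129 + 1210 = 1265854 → 32431/1265854
APPEND 20: p_5 = 20·32431 + 900 = 649520, q_5 = 20·1265854 + 35129 = 25352209 → 649520/25352209
APPEND 40: p_6 = 40·649520 + 32431 = 26013231, q_6 = 40·25352209 + 1265854 = 1015354214 → 26013231/1015354214
APPEND 34: p_7 = 34·26013231 + 649520 = 885099374, q_7 = 34·1015354214 + 25352209 = 34547395485 → 885099374/34547395485
APPEND 18: p_8 = 18·885099374 + 26013231 = 15957801963, q_8 = 18·34547395485 + 1015354214 = 622868472944 → 15957801963/622868472944
APPEND 38: p_9 = 38·15957801963 + 885099374 = 607281573968, q_9 = 38·622868472944 + 34547395485 = 23703549367357 → 607281573968/23703549367357
APPEND 36: p_10 = 36·607281573968 + 15957801963 = 21878094464811, q_10 = 36·23703549367357 + 622868472944 = 853950645697796 → 21878094464811/853950645697796
APPEND 41: p_11 = 41·21878094464811 + 607281573968 = 897609154631219, q_11 = 41·853950645697796 + 23703549367357 = 35035680022976993 → 897609154631219/35035680022976993
APPEND 35: p_12 = 35·897609154631219 + 21878094464811 = 31438198506557476, q_12 = 35·35035680022976993 + 853950645697796 = 1227102751449892551 → 31438198506557476/1227102751449892551
APPEND 31: p_13 = 31·31438198506557476 + 897609154631219 = 975481762857912975, q_13 = 31·1227102751449892551 + 35035680022976993 = 38075220974969646074 → 975481762857912975/38075220974969646074
APPEND 40: p_14 = 40·975481762857912975 + 31438198506557476 = 39050708712823076476, q_14 = 40·38075220974969646074 + 1227102751449892551 = 1524235941750235735511 → 39050708712823076476/1524235941750235735511
APPEND 45: p_15 = 45·39050708712823076476 + 975481762857912975 = 1758257373839896354395, q_15 = 45·1524235941750235735511 + 38075220974969646074 = 68628692599735577744069 → 1758257373839896354395/68628692599735577744069
APPEND 28: p_16 = 28·1758257373839896354395 + 39050708712823076476 = 49270257176229920999536, q_16 = 28·68628692599735577744069 + 1524235941750235735511 = 1923127628734346412569443 → 49270257176229920999536/1923127628734346412569443

900/35129
26013231/1015354214
607281573968/23703549367357
21878094464811/853950645697796
897609154631219/35035680022976993
39050708712823076476/1524235941750235735511
1758257373839896354395/68628692599735577744069
49270257176229920999536/1923127628734346412569443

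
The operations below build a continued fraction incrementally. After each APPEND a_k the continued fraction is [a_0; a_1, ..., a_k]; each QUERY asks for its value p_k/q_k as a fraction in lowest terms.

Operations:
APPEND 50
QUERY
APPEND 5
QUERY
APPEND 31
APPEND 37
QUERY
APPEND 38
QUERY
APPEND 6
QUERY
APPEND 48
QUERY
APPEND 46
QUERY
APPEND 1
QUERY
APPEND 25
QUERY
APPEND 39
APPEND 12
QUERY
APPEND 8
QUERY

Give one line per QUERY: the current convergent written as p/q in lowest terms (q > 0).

APPEND 50: p_0 = 50·1 + 0 = 50, q_0 = 50·0 + 1 = 1 → 50/1
APPEND 5: p_1 = 5·50 + 1 = 251, q_1 = 5·1 + 0 = 5 → 251/5
APPEND 31: p_2 = 31·251 + 50 = 7831, q_2 = 31·5 + 1 = 156 → 7831/156
APPEND 37: p_3 = 37·7831 + 251 = 289998, q_3 = 37·156 + 5 = 5777 → 289998/5777
APPEND 38: p_4 = 38·289998 + 7831 = 11027755, q_4 = 38·5777 + 156 = 219682 → 11027755/219682
APPEND 6: p_5 = 6·11027755 + 289998 = 66456528, q_5 = 6·219682 + 5777 = 1323869 → 66456528/1323869
APPEND 48: p_6 = 48·66456528 + 11027755 = 3200941099, q_6 = 48·1323869 + 219682 = 63765394 → 3200941099/63765394
APPEND 46: p_7 = 46·3200941099 + 66456528 = 147309747082, q_7 = 46·63765394 + 1323869 = 2934531993 → 147309747082/2934531993
APPEND 1: p_8 = 1·147309747082 + 3200941099 = 150510688181, q_8 = 1·2934531993 + 63765394 = 2998297387 → 150510688181/2998297387
APPEND 25: p_9 = 25·150510688181 + 147309747082 = 3910076951607, q_9 = 25·2998297387 + 2934531993 = 77891966668 → 3910076951607/77891966668
APPEND 39: p_10 = 39·3910076951607 + 150510688181 = 152643511800854, q_10 = 39·77891966668 + 2998297387 = 3040784997439 → 152643511800854/3040784997439
APPEND 12: p_11 = 12·152643511800854 + 3910076951607 = 1835632218561855, q_11 = 12·3040784997439 + 77891966668 = 36567311935936 → 1835632218561855/36567311935936
APPEND 8: p_12 = 8·1835632218561855 + 152643511800854 = 14837701260295694, q_12 = 8·36567311935936 + 3040784997439 = 295579280484927 → 14837701260295694/295579280484927

50/1
251/5
289998/5777
11027755/219682
66456528/1323869
3200941099/63765394
147309747082/2934531993
150510688181/2998297387
3910076951607/77891966668
1835632218561855/36567311935936
14837701260295694/295579280484927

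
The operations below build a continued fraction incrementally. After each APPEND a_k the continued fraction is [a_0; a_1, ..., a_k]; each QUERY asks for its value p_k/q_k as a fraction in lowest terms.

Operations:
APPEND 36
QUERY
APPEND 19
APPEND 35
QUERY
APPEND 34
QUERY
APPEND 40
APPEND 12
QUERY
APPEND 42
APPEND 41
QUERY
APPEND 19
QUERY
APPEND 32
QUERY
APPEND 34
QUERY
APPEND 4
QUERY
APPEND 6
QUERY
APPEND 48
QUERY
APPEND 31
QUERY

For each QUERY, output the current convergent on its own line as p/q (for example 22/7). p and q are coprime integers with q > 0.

APPEND 36: p_0 = 36·1 + 0 = 36, q_0 = 36·0 + 1 = 1 → 36/1
APPEND 19: p_1 = 19·36 + 1 = 685, q_1 = 19·1 + 0 = 19 → 685/19
APPEND 35: p_2 = 35·685 + 36 = 24011, q_2 = 35·19 + 1 = 666 → 24011/666
APPEND 34: p_3 = 34·24011 + 685 = 817059, q_3 = 34·666 + 19 = 22663 → 817059/22663
APPEND 40: p_4 = 40·817059 + 24011 = 32706371, q_4 = 40·22663 + 666 = 907186 → 32706371/907186
APPEND 12: p_5 = 12·32706371 + 817059 = 393293511, q_5 = 12·907186 + 22663 = 10908895 → 393293511/10908895
APPEND 42: p_6 = 42·393293511 + 32706371 = 16551033833, q_6 = 42·10908895 + 907186 = 459080776 → 16551033833/459080776
APPEND 41: p_7 = 41·16551033833 + 393293511 = 678985680664, q_7 = 41·459080776 + 10908895 = 18833220711 → 678985680664/18833220711
APPEND 19: p_8 = 19·678985680664 + 16551033833 = 12917278966449, q_8 = 19·18833220711 + 459080776 = 358290274285 → 12917278966449/358290274285
APPEND 32: p_9 = 32·12917278966449 + 678985680664 = 414031912607032, q_9 = 32·358290274285 + 18833220711 = 11484121997831 → 414031912607032/11484121997831
APPEND 34: p_10 = 34·414031912607032 + 12917278966449 = 14090002307605537, q_10 = 34·11484121997831 + 358290274285 = 390818438200539 → 14090002307605537/390818438200539
APPEND 4: p_11 = 4·14090002307605537 + 414031912607032 = 56774041143029180, q_11 = 4·390818438200539 + 11484121997831 = 1574757874799987 → 56774041143029180/1574757874799987
APPEND 6: p_12 = 6·56774041143029180 + 14090002307605537 = 354734249165780617, q_12 = 6·1574757874799987 + 390818438200539 = 9839365687000461 → 354734249165780617/9839365687000461
APPEND 48: p_13 = 48·354734249165780617 + 56774041143029180 = 17084018001100498796, q_13 = 48·9839365687000461 + 1574757874799987 = 473864310850822115 → 17084018001100498796/473864310850822115
APPEND 31: p_14 = 31·17084018001100498796 + 354734249165780617 = 529959292283281243293, q_14 = 31·473864310850822115 + 9839365687000461 = 14699633002062486026 → 529959292283281243293/14699633002062486026

36/1
24011/666
817059/22663
393293511/10908895
678985680664/18833220711
12917278966449/358290274285
414031912607032/11484121997831
14090002307605537/390818438200539
56774041143029180/1574757874799987
354734249165780617/9839365687000461
17084018001100498796/473864310850822115
529959292283281243293/14699633002062486026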